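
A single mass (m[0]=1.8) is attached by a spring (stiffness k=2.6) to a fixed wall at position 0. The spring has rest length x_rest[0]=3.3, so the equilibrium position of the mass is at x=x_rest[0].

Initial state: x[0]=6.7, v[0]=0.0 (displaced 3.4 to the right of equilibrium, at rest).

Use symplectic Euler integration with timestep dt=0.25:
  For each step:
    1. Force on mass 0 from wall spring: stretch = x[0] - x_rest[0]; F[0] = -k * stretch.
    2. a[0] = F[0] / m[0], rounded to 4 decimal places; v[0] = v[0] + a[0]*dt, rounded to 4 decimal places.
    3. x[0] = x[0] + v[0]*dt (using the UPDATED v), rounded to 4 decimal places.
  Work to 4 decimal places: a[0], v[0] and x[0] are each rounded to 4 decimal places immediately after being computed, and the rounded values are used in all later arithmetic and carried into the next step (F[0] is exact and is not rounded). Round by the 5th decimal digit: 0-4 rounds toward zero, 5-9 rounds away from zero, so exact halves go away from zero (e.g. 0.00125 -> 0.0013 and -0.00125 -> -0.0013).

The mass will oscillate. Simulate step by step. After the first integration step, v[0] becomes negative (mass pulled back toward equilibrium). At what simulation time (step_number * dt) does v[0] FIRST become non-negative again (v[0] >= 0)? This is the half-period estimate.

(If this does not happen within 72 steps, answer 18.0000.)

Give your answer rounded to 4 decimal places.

Step 0: x=[6.7000] v=[0.0000]
Step 1: x=[6.3931] v=[-1.2278]
Step 2: x=[5.8069] v=[-2.3448]
Step 3: x=[4.9944] v=[-3.2501]
Step 4: x=[4.0289] v=[-3.8620]
Step 5: x=[2.9976] v=[-4.1252]
Step 6: x=[1.9936] v=[-4.0160]
Step 7: x=[1.1075] v=[-3.5443]
Step 8: x=[0.4194] v=[-2.7526]
Step 9: x=[-0.0087] v=[-1.7124]
Step 10: x=[-0.1381] v=[-0.5176]
Step 11: x=[0.0429] v=[0.7239]
First v>=0 after going negative at step 11, time=2.7500

Answer: 2.7500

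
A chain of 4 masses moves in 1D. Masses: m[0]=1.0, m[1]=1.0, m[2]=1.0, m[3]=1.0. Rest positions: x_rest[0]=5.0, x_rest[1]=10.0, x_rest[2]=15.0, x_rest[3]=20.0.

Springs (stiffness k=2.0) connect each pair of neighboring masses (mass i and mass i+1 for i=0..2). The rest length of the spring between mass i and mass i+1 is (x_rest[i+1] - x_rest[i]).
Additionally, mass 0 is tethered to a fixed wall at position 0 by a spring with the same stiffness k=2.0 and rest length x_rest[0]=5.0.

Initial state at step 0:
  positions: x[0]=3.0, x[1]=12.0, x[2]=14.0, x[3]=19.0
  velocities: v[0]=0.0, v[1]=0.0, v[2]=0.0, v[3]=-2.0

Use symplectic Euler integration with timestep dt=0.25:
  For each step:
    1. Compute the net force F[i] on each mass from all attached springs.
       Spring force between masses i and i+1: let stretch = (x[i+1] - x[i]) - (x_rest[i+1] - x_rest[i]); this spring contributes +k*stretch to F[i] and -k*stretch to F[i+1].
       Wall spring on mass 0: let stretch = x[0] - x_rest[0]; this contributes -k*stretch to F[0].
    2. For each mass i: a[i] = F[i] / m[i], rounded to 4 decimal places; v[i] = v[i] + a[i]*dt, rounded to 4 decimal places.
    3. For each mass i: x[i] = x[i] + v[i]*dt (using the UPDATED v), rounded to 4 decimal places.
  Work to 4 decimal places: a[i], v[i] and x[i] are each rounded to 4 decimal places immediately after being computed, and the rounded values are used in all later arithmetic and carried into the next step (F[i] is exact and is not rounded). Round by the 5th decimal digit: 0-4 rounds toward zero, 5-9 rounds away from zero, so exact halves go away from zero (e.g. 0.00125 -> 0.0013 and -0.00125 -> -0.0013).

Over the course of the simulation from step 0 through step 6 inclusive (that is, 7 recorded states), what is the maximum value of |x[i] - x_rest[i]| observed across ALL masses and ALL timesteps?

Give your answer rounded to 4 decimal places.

Step 0: x=[3.0000 12.0000 14.0000 19.0000] v=[0.0000 0.0000 0.0000 -2.0000]
Step 1: x=[3.7500 11.1250 14.3750 18.5000] v=[3.0000 -3.5000 1.5000 -2.0000]
Step 2: x=[4.9531 9.7344 14.8594 18.1094] v=[4.8125 -5.5625 1.9375 -1.5625]
Step 3: x=[6.1348 8.3867 15.1094 17.9375] v=[4.7266 -5.3907 1.0000 -0.6875]
Step 4: x=[6.8311 7.5979 14.8726 18.0371] v=[2.7852 -3.1553 -0.9473 0.3985]
Step 5: x=[6.7694 7.6226 14.1220 18.3662] v=[-0.2470 0.0987 -3.0024 1.3163]
Step 6: x=[5.9681 8.3531 13.0895 18.7898] v=[-3.2051 2.9218 -4.1300 1.6942]
Max displacement = 2.4021

Answer: 2.4021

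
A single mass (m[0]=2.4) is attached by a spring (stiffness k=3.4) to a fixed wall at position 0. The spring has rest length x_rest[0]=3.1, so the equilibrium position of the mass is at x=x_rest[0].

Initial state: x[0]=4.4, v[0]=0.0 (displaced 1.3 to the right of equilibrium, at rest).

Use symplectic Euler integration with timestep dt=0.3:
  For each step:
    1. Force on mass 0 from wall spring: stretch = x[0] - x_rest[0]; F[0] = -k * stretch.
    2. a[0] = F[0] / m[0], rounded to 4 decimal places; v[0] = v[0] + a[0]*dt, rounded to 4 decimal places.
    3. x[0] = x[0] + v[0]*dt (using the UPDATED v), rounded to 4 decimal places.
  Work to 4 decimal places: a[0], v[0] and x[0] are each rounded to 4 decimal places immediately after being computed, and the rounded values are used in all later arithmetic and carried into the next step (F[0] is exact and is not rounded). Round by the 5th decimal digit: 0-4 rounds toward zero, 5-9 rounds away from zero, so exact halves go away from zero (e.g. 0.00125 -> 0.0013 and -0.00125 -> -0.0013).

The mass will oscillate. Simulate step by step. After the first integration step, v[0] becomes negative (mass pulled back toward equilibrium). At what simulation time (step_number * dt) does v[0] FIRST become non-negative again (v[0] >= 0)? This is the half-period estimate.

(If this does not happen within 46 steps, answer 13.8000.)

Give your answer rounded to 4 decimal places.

Answer: 2.7000

Derivation:
Step 0: x=[4.4000] v=[0.0000]
Step 1: x=[4.2343] v=[-0.5525]
Step 2: x=[3.9239] v=[-1.0346]
Step 3: x=[3.5085] v=[-1.3848]
Step 4: x=[3.0410] v=[-1.5584]
Step 5: x=[2.5810] v=[-1.5333]
Step 6: x=[2.1872] v=[-1.3127]
Step 7: x=[1.9098] v=[-0.9248]
Step 8: x=[1.7841] v=[-0.4190]
Step 9: x=[1.8262] v=[0.1403]
First v>=0 after going negative at step 9, time=2.7000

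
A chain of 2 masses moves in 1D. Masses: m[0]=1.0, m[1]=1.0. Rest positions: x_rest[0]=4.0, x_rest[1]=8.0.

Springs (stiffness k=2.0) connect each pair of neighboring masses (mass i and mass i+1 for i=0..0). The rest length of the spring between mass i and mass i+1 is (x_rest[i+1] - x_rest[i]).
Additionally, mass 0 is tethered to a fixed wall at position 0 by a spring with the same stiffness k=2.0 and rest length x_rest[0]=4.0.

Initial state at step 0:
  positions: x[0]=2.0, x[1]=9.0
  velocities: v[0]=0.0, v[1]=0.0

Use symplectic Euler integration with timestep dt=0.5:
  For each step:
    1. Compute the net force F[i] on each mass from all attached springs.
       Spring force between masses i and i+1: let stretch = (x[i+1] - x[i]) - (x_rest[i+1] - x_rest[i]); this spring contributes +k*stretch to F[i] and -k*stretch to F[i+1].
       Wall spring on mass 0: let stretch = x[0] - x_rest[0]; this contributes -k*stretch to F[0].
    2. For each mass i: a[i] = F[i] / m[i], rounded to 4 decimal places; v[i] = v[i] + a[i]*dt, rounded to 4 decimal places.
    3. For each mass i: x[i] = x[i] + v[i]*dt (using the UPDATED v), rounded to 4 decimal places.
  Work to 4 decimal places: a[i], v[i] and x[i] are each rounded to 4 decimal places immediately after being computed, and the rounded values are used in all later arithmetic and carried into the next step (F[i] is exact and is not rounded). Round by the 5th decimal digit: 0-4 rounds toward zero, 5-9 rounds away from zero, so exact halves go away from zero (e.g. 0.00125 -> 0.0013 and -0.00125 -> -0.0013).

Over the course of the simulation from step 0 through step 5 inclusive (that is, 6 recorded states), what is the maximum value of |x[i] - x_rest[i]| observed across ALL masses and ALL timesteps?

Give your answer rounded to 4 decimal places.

Step 0: x=[2.0000 9.0000] v=[0.0000 0.0000]
Step 1: x=[4.5000 7.5000] v=[5.0000 -3.0000]
Step 2: x=[6.2500 6.5000] v=[3.5000 -2.0000]
Step 3: x=[5.0000 7.3750] v=[-2.5000 1.7500]
Step 4: x=[2.4375 9.0625] v=[-5.1250 3.3750]
Step 5: x=[1.9688 9.4375] v=[-0.9375 0.7500]
Max displacement = 2.2500

Answer: 2.2500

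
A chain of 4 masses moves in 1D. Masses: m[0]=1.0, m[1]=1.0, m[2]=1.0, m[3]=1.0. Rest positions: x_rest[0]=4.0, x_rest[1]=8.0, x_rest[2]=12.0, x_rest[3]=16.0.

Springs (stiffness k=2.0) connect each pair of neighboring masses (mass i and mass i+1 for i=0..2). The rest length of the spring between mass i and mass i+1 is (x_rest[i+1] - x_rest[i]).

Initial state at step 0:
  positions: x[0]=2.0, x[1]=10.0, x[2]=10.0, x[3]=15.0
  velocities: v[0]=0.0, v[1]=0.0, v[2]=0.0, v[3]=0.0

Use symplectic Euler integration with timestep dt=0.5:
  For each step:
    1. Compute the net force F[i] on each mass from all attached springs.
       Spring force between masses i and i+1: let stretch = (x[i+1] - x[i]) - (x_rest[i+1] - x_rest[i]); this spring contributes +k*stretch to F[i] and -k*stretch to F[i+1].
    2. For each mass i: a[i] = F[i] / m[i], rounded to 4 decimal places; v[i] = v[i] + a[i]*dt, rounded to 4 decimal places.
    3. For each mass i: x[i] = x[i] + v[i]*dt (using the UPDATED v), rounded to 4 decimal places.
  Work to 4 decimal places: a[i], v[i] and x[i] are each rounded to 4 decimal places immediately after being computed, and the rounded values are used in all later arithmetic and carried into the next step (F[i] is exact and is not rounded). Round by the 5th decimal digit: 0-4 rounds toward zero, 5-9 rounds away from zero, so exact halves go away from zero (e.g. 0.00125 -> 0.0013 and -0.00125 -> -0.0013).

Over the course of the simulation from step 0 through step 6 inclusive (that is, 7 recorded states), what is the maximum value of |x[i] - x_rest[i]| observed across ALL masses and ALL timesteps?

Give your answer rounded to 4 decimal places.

Step 0: x=[2.0000 10.0000 10.0000 15.0000] v=[0.0000 0.0000 0.0000 0.0000]
Step 1: x=[4.0000 6.0000 12.5000 14.5000] v=[4.0000 -8.0000 5.0000 -1.0000]
Step 2: x=[5.0000 4.2500 12.7500 15.0000] v=[2.0000 -3.5000 0.5000 1.0000]
Step 3: x=[3.6250 7.1250 9.8750 16.3750] v=[-2.7500 5.7500 -5.7500 2.7500]
Step 4: x=[2.0000 9.6250 8.8750 16.5000] v=[-3.2500 5.0000 -2.0000 0.2500]
Step 5: x=[2.1875 7.9375 12.0625 14.8125] v=[0.3750 -3.3750 6.3750 -3.3750]
Step 6: x=[3.2500 5.4375 14.5625 13.7500] v=[2.1250 -5.0000 5.0000 -2.1250]
Max displacement = 3.7500

Answer: 3.7500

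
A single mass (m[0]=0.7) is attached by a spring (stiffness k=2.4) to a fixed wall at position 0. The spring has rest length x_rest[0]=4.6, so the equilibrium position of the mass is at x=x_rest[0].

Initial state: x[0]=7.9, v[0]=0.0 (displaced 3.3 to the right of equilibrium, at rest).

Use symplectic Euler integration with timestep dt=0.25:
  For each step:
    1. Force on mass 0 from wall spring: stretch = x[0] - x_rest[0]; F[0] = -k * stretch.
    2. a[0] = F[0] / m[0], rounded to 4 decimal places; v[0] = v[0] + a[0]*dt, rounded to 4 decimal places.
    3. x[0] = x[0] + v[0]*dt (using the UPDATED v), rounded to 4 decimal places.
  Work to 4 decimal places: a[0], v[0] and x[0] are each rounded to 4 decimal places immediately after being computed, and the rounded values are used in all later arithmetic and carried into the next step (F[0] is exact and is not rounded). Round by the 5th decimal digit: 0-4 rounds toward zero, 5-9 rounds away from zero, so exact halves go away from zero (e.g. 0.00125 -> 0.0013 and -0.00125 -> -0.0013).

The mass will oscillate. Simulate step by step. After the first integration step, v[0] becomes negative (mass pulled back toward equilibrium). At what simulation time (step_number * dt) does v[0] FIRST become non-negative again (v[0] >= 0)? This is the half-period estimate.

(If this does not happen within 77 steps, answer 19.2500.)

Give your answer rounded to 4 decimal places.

Answer: 1.7500

Derivation:
Step 0: x=[7.9000] v=[0.0000]
Step 1: x=[7.1929] v=[-2.8286]
Step 2: x=[5.9301] v=[-5.0511]
Step 3: x=[4.3823] v=[-6.1912]
Step 4: x=[2.8812] v=[-6.0046]
Step 5: x=[1.7484] v=[-4.5314]
Step 6: x=[1.2266] v=[-2.0872]
Step 7: x=[1.4277] v=[0.8043]
First v>=0 after going negative at step 7, time=1.7500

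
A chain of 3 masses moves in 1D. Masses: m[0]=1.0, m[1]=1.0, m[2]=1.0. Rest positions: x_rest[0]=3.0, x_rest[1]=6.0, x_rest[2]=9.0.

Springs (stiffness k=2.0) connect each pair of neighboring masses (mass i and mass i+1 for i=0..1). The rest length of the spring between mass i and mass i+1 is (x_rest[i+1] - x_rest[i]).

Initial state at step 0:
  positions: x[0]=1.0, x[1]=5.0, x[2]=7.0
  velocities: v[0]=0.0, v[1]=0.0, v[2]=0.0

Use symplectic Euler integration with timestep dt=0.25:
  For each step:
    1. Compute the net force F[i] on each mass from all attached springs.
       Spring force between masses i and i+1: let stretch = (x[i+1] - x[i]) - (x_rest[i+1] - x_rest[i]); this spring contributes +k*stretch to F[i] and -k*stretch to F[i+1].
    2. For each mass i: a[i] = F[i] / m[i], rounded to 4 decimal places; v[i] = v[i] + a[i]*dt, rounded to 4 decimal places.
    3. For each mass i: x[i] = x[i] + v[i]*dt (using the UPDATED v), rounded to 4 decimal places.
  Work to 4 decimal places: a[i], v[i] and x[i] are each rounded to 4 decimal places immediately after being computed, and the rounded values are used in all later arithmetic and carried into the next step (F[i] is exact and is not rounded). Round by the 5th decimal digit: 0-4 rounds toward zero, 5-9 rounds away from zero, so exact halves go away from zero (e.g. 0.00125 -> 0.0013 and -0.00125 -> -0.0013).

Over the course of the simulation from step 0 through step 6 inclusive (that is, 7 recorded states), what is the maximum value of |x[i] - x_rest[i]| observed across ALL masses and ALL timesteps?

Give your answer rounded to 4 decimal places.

Step 0: x=[1.0000 5.0000 7.0000] v=[0.0000 0.0000 0.0000]
Step 1: x=[1.1250 4.7500 7.1250] v=[0.5000 -1.0000 0.5000]
Step 2: x=[1.3281 4.3438 7.3281] v=[0.8125 -1.6250 0.8125]
Step 3: x=[1.5332 3.9336 7.5332] v=[0.8204 -1.6407 0.8204]
Step 4: x=[1.6634 3.6733 7.6634] v=[0.5206 -1.0411 0.5206]
Step 5: x=[1.6698 3.6606 7.6698] v=[0.0256 -0.0510 0.0256]
Step 6: x=[1.5501 3.9002 7.5501] v=[-0.4790 0.9582 -0.4790]
Max displacement = 2.3394

Answer: 2.3394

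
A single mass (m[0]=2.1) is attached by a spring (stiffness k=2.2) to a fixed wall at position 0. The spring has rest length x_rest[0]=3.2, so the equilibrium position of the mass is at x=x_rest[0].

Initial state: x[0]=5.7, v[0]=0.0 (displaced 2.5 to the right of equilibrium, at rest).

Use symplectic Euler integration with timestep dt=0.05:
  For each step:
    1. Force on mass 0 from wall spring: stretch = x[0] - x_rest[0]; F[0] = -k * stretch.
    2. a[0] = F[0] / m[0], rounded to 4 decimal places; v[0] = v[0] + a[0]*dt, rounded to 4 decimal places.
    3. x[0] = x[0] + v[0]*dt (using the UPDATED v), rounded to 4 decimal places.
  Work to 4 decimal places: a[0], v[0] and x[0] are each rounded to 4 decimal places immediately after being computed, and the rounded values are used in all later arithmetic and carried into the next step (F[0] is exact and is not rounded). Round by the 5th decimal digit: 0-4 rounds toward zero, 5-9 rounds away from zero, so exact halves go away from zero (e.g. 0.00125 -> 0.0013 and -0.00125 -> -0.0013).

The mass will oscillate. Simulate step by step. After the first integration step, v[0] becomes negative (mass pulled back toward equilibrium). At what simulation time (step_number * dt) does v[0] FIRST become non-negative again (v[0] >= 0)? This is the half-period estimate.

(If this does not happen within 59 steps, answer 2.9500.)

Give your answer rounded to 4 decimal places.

Step 0: x=[5.7000] v=[0.0000]
Step 1: x=[5.6935] v=[-0.1310]
Step 2: x=[5.6804] v=[-0.2616]
Step 3: x=[5.6608] v=[-0.3915]
Step 4: x=[5.6348] v=[-0.5204]
Step 5: x=[5.6024] v=[-0.6479]
Step 6: x=[5.5637] v=[-0.7737]
Step 7: x=[5.5188] v=[-0.8975]
Step 8: x=[5.4679] v=[-1.0190]
Step 9: x=[5.4110] v=[-1.1378]
Step 10: x=[5.3483] v=[-1.2536]
Step 11: x=[5.2800] v=[-1.3661]
Step 12: x=[5.2062] v=[-1.4751]
Step 13: x=[5.1272] v=[-1.5802]
Step 14: x=[5.0431] v=[-1.6812]
Step 15: x=[4.9542] v=[-1.7777]
Step 16: x=[4.8607] v=[-1.8696]
Step 17: x=[4.7629] v=[-1.9566]
Step 18: x=[4.6610] v=[-2.0385]
Step 19: x=[4.5553] v=[-2.1150]
Step 20: x=[4.4460] v=[-2.1860]
Step 21: x=[4.3334] v=[-2.2513]
Step 22: x=[4.2179] v=[-2.3107]
Step 23: x=[4.0997] v=[-2.3640]
Step 24: x=[3.9791] v=[-2.4111]
Step 25: x=[3.8565] v=[-2.4519]
Step 26: x=[3.7322] v=[-2.4863]
Step 27: x=[3.6065] v=[-2.5142]
Step 28: x=[3.4797] v=[-2.5355]
Step 29: x=[3.3522] v=[-2.5502]
Step 30: x=[3.2243] v=[-2.5582]
Step 31: x=[3.0963] v=[-2.5595]
Step 32: x=[2.9686] v=[-2.5541]
Step 33: x=[2.8415] v=[-2.5420]
Step 34: x=[2.7153] v=[-2.5232]
Step 35: x=[2.5904] v=[-2.4978]
Step 36: x=[2.4671] v=[-2.4659]
Step 37: x=[2.3457] v=[-2.4275]
Step 38: x=[2.2266] v=[-2.3828]
Step 39: x=[2.1100] v=[-2.3318]
Step 40: x=[1.9963] v=[-2.2747]
Step 41: x=[1.8857] v=[-2.2117]
Step 42: x=[1.7786] v=[-2.1429]
Step 43: x=[1.6752] v=[-2.0684]
Step 44: x=[1.5758] v=[-1.9885]
Step 45: x=[1.4806] v=[-1.9034]
Step 46: x=[1.3899] v=[-1.8133]
Step 47: x=[1.3040] v=[-1.7185]
Step 48: x=[1.2230] v=[-1.6192]
Step 49: x=[1.1472] v=[-1.5156]
Step 50: x=[1.0768] v=[-1.4081]
Step 51: x=[1.0120] v=[-1.2969]
Step 52: x=[0.9529] v=[-1.1823]
Step 53: x=[0.8997] v=[-1.0646]
Step 54: x=[0.8525] v=[-0.9441]
Step 55: x=[0.8114] v=[-0.8211]
Step 56: x=[0.7766] v=[-0.6960]
Step 57: x=[0.7481] v=[-0.5691]
Step 58: x=[0.7261] v=[-0.4407]
Step 59: x=[0.7105] v=[-0.3111]
v[0] did not become non-negative within 59 steps; using fallback time=2.9500

Answer: 2.9500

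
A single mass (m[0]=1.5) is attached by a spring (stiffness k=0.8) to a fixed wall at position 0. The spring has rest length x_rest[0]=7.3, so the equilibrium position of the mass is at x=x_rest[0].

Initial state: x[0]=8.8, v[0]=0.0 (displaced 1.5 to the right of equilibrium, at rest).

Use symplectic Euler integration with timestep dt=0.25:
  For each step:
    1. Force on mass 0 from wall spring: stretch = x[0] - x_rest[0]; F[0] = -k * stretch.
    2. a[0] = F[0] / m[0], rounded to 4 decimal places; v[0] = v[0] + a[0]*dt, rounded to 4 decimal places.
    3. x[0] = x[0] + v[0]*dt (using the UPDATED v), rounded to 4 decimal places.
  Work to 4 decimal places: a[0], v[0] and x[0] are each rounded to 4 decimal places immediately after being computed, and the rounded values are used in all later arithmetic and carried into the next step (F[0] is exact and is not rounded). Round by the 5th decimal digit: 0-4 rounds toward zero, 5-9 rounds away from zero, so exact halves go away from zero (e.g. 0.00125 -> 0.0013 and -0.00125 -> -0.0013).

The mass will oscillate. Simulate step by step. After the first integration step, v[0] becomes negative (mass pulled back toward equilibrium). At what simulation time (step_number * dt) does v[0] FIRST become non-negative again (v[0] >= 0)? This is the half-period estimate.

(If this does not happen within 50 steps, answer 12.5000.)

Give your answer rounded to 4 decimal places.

Answer: 4.5000

Derivation:
Step 0: x=[8.8000] v=[0.0000]
Step 1: x=[8.7500] v=[-0.2000]
Step 2: x=[8.6517] v=[-0.3933]
Step 3: x=[8.5083] v=[-0.5735]
Step 4: x=[8.3247] v=[-0.7346]
Step 5: x=[8.1069] v=[-0.8712]
Step 6: x=[7.8622] v=[-0.9788]
Step 7: x=[7.5988] v=[-1.0538]
Step 8: x=[7.3254] v=[-1.0937]
Step 9: x=[7.0511] v=[-1.0971]
Step 10: x=[6.7851] v=[-1.0639]
Step 11: x=[6.5363] v=[-0.9953]
Step 12: x=[6.3129] v=[-0.8935]
Step 13: x=[6.1224] v=[-0.7619]
Step 14: x=[5.9712] v=[-0.6049]
Step 15: x=[5.8643] v=[-0.4277]
Step 16: x=[5.8052] v=[-0.2363]
Step 17: x=[5.7960] v=[-0.0370]
Step 18: x=[5.8369] v=[0.1635]
First v>=0 after going negative at step 18, time=4.5000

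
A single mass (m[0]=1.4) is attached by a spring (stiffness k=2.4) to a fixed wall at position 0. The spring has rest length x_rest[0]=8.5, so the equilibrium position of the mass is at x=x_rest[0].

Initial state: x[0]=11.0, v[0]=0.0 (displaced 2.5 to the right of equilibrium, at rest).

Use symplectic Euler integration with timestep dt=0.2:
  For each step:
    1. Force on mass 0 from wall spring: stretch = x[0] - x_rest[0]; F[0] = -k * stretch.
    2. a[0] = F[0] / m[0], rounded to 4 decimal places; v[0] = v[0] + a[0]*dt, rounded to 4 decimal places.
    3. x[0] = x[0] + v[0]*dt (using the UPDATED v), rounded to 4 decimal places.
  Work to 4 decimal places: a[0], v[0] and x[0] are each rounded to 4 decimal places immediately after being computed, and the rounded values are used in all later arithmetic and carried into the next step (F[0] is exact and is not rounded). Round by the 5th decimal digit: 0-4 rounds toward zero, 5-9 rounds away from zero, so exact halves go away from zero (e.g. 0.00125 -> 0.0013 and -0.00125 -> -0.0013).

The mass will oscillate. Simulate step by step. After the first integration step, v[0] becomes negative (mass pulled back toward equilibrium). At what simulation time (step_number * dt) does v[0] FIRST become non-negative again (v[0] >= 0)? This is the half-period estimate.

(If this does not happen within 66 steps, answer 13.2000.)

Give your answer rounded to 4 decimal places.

Step 0: x=[11.0000] v=[0.0000]
Step 1: x=[10.8286] v=[-0.8571]
Step 2: x=[10.4975] v=[-1.6555]
Step 3: x=[10.0294] v=[-2.3404]
Step 4: x=[9.4564] v=[-2.8648]
Step 5: x=[8.8179] v=[-3.1927]
Step 6: x=[8.1576] v=[-3.3017]
Step 7: x=[7.5207] v=[-3.1843]
Step 8: x=[6.9510] v=[-2.8485]
Step 9: x=[6.4875] v=[-2.3174]
Step 10: x=[6.1620] v=[-1.6274]
Step 11: x=[5.9968] v=[-0.8258]
Step 12: x=[6.0033] v=[0.0324]
First v>=0 after going negative at step 12, time=2.4000

Answer: 2.4000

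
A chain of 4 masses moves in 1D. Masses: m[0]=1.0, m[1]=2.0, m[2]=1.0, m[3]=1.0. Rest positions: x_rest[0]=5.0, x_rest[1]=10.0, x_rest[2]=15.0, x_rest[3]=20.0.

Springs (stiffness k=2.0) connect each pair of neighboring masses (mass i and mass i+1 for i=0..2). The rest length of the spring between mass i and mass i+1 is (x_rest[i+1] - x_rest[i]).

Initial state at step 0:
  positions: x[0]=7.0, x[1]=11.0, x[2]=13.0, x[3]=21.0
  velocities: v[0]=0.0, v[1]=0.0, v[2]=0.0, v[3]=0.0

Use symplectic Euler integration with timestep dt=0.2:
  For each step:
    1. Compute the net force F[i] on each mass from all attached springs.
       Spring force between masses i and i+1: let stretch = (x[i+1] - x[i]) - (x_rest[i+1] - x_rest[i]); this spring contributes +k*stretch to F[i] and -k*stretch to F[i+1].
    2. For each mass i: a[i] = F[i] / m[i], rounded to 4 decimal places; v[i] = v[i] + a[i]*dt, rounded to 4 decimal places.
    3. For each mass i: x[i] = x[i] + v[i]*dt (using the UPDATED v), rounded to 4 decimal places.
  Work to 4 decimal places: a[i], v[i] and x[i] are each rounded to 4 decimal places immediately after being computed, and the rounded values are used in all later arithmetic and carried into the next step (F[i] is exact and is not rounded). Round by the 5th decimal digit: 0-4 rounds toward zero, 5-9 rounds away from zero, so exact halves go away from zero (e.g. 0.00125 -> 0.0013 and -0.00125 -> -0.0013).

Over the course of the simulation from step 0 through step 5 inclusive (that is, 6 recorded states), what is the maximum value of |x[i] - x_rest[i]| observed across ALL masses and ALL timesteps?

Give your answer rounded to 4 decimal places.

Answer: 2.2089

Derivation:
Step 0: x=[7.0000 11.0000 13.0000 21.0000] v=[0.0000 0.0000 0.0000 0.0000]
Step 1: x=[6.9200 10.9200 13.4800 20.7600] v=[-0.4000 -0.4000 2.4000 -1.2000]
Step 2: x=[6.7600 10.7824 14.3376 20.3376] v=[-0.8000 -0.6880 4.2880 -2.1120]
Step 3: x=[6.5218 10.6261 15.3908 19.8352] v=[-1.1910 -0.7814 5.2659 -2.5120]
Step 4: x=[6.2119 10.4962 16.4184 19.3772] v=[-1.5493 -0.6493 5.1378 -2.2898]
Step 5: x=[5.8448 10.4319 17.2089 19.0825] v=[-1.8356 -0.3217 3.9524 -1.4733]
Max displacement = 2.2089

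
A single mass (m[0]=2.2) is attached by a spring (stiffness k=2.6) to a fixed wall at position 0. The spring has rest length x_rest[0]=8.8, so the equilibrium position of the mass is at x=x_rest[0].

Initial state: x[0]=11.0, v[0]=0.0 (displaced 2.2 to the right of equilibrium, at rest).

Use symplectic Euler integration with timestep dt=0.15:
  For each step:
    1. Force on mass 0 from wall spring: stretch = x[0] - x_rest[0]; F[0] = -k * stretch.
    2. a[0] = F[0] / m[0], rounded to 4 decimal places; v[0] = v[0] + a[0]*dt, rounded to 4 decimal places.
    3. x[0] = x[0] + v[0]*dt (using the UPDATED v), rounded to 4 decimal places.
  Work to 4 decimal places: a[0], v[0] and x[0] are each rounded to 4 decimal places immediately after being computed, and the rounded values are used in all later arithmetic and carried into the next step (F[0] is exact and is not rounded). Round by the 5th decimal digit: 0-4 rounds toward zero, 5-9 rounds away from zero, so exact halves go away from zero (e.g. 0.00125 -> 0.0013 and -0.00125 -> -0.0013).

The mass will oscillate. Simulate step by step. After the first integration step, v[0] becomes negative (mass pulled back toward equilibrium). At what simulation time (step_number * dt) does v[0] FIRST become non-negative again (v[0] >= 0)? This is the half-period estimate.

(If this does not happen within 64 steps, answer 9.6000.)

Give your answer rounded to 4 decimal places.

Step 0: x=[11.0000] v=[0.0000]
Step 1: x=[10.9415] v=[-0.3900]
Step 2: x=[10.8261] v=[-0.7696]
Step 3: x=[10.6568] v=[-1.1288]
Step 4: x=[10.4381] v=[-1.4580]
Step 5: x=[10.1758] v=[-1.7484]
Step 6: x=[9.8770] v=[-1.9923]
Step 7: x=[9.5495] v=[-2.1832]
Step 8: x=[9.2021] v=[-2.3161]
Step 9: x=[8.8440] v=[-2.3874]
Step 10: x=[8.4847] v=[-2.3952]
Step 11: x=[8.1338] v=[-2.3393]
Step 12: x=[7.8006] v=[-2.2212]
Step 13: x=[7.4940] v=[-2.0440]
Step 14: x=[7.2221] v=[-1.8125]
Step 15: x=[6.9922] v=[-1.5328]
Step 16: x=[6.8104] v=[-1.2123]
Step 17: x=[6.6815] v=[-0.8596]
Step 18: x=[6.6089] v=[-0.4840]
Step 19: x=[6.5946] v=[-0.0956]
Step 20: x=[6.6389] v=[0.2954]
First v>=0 after going negative at step 20, time=3.0000

Answer: 3.0000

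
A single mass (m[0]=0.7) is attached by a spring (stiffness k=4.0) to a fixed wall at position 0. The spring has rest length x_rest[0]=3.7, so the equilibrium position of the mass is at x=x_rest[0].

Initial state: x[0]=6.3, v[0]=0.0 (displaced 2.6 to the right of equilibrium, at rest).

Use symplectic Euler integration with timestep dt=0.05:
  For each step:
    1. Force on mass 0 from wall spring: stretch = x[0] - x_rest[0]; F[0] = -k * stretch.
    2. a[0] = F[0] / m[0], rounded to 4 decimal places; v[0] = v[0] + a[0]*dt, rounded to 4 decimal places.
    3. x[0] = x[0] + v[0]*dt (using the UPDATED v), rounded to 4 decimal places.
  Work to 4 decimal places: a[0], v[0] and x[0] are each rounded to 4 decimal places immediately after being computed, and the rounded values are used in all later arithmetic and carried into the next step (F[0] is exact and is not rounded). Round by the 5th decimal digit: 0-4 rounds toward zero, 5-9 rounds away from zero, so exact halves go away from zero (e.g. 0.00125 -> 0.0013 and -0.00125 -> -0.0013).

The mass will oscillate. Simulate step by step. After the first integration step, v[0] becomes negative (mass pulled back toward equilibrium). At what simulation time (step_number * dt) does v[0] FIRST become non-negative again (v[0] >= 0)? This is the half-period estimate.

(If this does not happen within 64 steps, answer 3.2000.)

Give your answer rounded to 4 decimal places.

Step 0: x=[6.3000] v=[0.0000]
Step 1: x=[6.2629] v=[-0.7429]
Step 2: x=[6.1891] v=[-1.4752]
Step 3: x=[6.0798] v=[-2.1864]
Step 4: x=[5.9365] v=[-2.8663]
Step 5: x=[5.7612] v=[-3.5053]
Step 6: x=[5.5565] v=[-4.0942]
Step 7: x=[5.3253] v=[-4.6246]
Step 8: x=[5.0709] v=[-5.0890]
Step 9: x=[4.7969] v=[-5.4807]
Step 10: x=[4.5072] v=[-5.7941]
Step 11: x=[4.2060] v=[-6.0247]
Step 12: x=[3.8975] v=[-6.1693]
Step 13: x=[3.5862] v=[-6.2257]
Step 14: x=[3.2765] v=[-6.1932]
Step 15: x=[2.9729] v=[-6.0722]
Step 16: x=[2.6797] v=[-5.8645]
Step 17: x=[2.4011] v=[-5.5730]
Step 18: x=[2.1410] v=[-5.2019]
Step 19: x=[1.9032] v=[-4.7565]
Step 20: x=[1.6910] v=[-4.2431]
Step 21: x=[1.5075] v=[-3.6691]
Step 22: x=[1.3554] v=[-3.0427]
Step 23: x=[1.2368] v=[-2.3728]
Step 24: x=[1.1534] v=[-1.6690]
Step 25: x=[1.1063] v=[-0.9414]
Step 26: x=[1.0963] v=[-0.2003]
Step 27: x=[1.1235] v=[0.5436]
First v>=0 after going negative at step 27, time=1.3500

Answer: 1.3500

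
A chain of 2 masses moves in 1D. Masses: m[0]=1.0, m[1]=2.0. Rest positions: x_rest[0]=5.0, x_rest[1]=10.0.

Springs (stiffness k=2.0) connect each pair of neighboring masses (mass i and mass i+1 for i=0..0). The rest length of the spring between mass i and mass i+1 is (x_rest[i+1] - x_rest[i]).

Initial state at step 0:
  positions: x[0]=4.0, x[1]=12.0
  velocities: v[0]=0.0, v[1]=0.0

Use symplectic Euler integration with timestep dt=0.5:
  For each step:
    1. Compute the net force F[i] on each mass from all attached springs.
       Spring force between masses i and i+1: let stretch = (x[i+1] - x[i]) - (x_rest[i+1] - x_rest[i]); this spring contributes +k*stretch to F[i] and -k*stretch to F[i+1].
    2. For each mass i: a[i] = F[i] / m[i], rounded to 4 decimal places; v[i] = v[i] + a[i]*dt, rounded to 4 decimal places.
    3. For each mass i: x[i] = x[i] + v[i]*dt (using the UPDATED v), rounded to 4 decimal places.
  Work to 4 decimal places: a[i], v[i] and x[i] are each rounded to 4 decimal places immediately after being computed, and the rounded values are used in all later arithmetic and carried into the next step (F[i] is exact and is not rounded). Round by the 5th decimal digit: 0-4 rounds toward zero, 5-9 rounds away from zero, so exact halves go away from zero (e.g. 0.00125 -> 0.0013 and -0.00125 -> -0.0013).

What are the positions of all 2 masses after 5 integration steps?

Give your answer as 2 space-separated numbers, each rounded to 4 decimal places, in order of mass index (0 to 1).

Step 0: x=[4.0000 12.0000] v=[0.0000 0.0000]
Step 1: x=[5.5000 11.2500] v=[3.0000 -1.5000]
Step 2: x=[7.3750 10.3125] v=[3.7500 -1.8750]
Step 3: x=[8.2188 9.8906] v=[1.6875 -0.8438]
Step 4: x=[7.3985 10.3008] v=[-1.6407 0.8203]
Step 5: x=[5.5293 11.2354] v=[-3.7384 1.8692]

Answer: 5.5293 11.2354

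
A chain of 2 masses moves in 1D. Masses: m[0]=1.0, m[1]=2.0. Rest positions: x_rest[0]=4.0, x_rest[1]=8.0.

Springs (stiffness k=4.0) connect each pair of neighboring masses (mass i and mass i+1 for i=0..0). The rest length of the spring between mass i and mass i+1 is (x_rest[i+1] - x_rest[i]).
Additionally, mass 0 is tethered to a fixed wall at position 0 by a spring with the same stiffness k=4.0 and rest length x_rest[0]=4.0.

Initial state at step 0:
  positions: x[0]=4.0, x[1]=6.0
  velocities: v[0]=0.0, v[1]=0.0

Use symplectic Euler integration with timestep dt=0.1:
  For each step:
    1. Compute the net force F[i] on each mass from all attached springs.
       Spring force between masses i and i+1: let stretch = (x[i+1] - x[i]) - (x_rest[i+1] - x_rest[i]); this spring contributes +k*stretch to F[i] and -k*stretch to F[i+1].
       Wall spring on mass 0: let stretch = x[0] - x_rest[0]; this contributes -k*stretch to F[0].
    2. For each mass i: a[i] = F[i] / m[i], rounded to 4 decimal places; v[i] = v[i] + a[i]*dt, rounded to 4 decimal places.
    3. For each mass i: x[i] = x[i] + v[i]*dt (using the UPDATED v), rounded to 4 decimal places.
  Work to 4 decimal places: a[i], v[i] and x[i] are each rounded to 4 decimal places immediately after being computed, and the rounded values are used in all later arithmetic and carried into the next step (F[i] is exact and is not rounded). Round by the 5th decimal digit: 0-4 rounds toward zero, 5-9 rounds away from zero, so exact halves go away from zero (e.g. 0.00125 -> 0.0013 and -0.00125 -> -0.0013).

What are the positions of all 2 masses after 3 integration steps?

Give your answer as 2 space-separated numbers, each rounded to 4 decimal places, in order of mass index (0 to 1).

Answer: 3.5593 6.2282

Derivation:
Step 0: x=[4.0000 6.0000] v=[0.0000 0.0000]
Step 1: x=[3.9200 6.0400] v=[-0.8000 0.4000]
Step 2: x=[3.7680 6.1176] v=[-1.5200 0.7760]
Step 3: x=[3.5593 6.2282] v=[-2.0874 1.1061]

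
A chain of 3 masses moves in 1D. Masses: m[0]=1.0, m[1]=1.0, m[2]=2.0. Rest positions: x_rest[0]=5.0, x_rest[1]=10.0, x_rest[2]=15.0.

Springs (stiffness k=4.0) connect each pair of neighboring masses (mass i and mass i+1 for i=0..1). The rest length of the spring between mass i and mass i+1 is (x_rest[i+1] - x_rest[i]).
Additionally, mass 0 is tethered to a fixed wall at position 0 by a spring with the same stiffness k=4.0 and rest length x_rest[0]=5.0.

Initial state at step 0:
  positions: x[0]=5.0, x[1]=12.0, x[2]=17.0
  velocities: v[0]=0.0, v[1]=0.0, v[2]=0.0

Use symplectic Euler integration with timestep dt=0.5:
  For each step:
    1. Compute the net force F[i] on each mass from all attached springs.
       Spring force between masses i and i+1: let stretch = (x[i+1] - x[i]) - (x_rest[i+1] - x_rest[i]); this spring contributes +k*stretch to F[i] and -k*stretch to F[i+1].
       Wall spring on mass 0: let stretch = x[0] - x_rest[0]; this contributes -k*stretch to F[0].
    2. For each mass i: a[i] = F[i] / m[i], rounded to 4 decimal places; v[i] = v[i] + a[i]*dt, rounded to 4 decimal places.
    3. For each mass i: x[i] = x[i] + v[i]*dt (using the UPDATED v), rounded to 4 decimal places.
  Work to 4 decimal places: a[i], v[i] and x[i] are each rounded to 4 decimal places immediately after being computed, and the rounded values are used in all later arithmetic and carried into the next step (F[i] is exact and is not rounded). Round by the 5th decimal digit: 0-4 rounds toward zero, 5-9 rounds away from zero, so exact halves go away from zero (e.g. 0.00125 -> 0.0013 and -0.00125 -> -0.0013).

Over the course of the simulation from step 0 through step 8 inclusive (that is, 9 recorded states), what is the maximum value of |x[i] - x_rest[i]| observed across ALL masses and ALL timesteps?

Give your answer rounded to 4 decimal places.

Answer: 2.4375

Derivation:
Step 0: x=[5.0000 12.0000 17.0000] v=[0.0000 0.0000 0.0000]
Step 1: x=[7.0000 10.0000 17.0000] v=[4.0000 -4.0000 0.0000]
Step 2: x=[5.0000 12.0000 16.0000] v=[-4.0000 4.0000 -2.0000]
Step 3: x=[5.0000 11.0000 15.5000] v=[0.0000 -2.0000 -1.0000]
Step 4: x=[6.0000 8.5000 15.2500] v=[2.0000 -5.0000 -0.5000]
Step 5: x=[3.5000 10.2500 14.1250] v=[-5.0000 3.5000 -2.2500]
Step 6: x=[4.2500 9.1250 13.5625] v=[1.5000 -2.2500 -1.1250]
Step 7: x=[5.6250 7.5625 13.2813] v=[2.7500 -3.1250 -0.5625]
Step 8: x=[3.3125 9.7813 12.6407] v=[-4.6250 4.4376 -1.2813]
Max displacement = 2.4375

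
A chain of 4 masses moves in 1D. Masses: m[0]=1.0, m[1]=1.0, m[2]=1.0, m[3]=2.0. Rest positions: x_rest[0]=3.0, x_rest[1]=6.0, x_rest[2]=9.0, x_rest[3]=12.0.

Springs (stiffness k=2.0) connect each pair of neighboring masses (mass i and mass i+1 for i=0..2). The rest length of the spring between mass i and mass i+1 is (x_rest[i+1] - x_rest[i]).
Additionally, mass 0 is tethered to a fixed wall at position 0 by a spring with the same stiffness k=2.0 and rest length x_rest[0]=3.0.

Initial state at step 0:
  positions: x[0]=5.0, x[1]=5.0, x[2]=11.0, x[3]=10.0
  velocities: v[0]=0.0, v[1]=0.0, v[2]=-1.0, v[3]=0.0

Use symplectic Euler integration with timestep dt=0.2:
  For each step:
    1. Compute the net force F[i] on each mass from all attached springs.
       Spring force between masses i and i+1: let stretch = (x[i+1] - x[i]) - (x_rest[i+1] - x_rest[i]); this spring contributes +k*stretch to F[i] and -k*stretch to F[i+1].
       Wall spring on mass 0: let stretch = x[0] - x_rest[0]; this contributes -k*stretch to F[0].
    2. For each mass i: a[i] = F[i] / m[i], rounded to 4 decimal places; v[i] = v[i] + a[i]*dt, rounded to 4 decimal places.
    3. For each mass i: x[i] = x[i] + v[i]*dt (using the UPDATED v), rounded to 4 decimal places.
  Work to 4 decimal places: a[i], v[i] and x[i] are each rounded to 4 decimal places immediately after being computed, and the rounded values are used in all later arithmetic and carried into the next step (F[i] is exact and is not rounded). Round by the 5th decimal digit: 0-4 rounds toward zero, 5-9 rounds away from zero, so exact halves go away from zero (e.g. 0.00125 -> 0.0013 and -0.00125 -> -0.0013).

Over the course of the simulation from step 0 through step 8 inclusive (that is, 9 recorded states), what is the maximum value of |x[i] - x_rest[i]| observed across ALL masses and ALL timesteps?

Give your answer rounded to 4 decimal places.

Step 0: x=[5.0000 5.0000 11.0000 10.0000] v=[0.0000 0.0000 -1.0000 0.0000]
Step 1: x=[4.6000 5.4800 10.2400 10.1600] v=[-2.0000 2.4000 -3.8000 0.8000]
Step 2: x=[3.9024 6.2704 9.0928 10.4432] v=[-3.4880 3.9520 -5.7360 1.4160]
Step 3: x=[3.0820 7.0972 7.8278 10.7924] v=[-4.1018 4.1338 -6.3248 1.7459]
Step 4: x=[2.3363 7.6612 6.7416 11.1430] v=[-3.7285 2.8200 -5.4312 1.7530]
Step 5: x=[1.8297 7.7256 6.0810 11.4375] v=[-2.5331 0.3222 -3.3028 1.4727]
Step 6: x=[1.6484 7.1868 5.9805 11.6378] v=[-0.9066 -2.6940 -0.5024 1.0014]
Step 7: x=[1.7783 6.1084 6.4291 11.7318] v=[0.6494 -5.3919 2.2430 0.4699]
Step 8: x=[2.1123 4.7093 7.2763 11.7337] v=[1.6701 -6.9957 4.2358 0.0094]
Max displacement = 3.0195

Answer: 3.0195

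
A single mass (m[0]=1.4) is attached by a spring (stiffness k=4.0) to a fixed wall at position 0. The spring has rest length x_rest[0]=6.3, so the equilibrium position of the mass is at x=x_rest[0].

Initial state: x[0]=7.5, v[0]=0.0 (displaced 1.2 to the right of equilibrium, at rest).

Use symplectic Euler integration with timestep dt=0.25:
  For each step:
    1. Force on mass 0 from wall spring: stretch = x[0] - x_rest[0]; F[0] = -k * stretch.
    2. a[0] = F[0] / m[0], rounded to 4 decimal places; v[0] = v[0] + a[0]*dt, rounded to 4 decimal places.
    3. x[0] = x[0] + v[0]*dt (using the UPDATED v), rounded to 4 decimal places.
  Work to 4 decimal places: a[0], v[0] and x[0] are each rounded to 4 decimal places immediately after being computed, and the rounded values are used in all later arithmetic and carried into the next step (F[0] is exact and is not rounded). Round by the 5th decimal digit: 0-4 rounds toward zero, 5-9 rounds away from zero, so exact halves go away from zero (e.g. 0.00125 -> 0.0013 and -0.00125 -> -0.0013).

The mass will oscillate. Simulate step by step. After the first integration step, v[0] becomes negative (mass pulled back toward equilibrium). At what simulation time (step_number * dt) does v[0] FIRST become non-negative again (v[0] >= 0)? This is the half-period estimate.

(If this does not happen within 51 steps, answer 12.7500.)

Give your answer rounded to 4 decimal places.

Answer: 2.0000

Derivation:
Step 0: x=[7.5000] v=[0.0000]
Step 1: x=[7.2857] v=[-0.8572]
Step 2: x=[6.8954] v=[-1.5613]
Step 3: x=[6.3988] v=[-1.9866]
Step 4: x=[5.8845] v=[-2.0572]
Step 5: x=[5.4444] v=[-1.7604]
Step 6: x=[5.1571] v=[-1.1493]
Step 7: x=[5.0739] v=[-0.3330]
Step 8: x=[5.2096] v=[0.5428]
First v>=0 after going negative at step 8, time=2.0000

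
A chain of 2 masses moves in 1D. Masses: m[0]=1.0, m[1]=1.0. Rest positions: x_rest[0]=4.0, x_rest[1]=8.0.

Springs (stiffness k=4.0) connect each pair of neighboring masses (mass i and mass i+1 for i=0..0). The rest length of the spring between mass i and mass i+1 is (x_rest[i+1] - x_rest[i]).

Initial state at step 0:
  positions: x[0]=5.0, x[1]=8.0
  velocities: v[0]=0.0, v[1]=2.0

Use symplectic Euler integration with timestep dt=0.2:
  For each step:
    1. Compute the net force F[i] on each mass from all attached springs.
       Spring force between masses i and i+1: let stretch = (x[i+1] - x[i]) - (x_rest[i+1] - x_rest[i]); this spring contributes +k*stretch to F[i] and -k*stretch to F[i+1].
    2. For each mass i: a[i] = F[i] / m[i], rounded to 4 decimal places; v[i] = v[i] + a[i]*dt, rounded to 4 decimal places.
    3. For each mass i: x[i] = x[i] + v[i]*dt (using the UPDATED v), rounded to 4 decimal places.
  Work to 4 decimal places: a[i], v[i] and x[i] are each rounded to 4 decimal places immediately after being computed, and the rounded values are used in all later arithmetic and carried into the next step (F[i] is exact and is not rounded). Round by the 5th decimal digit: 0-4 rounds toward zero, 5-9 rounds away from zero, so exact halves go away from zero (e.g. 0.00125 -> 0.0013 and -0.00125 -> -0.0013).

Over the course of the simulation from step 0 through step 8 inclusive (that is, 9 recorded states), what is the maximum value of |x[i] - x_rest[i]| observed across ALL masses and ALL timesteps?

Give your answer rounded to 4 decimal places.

Answer: 2.5501

Derivation:
Step 0: x=[5.0000 8.0000] v=[0.0000 2.0000]
Step 1: x=[4.8400 8.5600] v=[-0.8000 2.8000]
Step 2: x=[4.6352 9.1648] v=[-1.0240 3.0240]
Step 3: x=[4.5151 9.6849] v=[-0.6003 2.6003]
Step 4: x=[4.5822 10.0178] v=[0.3355 1.6645]
Step 5: x=[4.8790 10.1210] v=[1.4840 0.5160]
Step 6: x=[5.3745 10.0255] v=[2.4776 -0.4776]
Step 7: x=[5.9742 9.8258] v=[2.9984 -0.9984]
Step 8: x=[6.5501 9.6499] v=[2.8797 -0.8797]
Max displacement = 2.5501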